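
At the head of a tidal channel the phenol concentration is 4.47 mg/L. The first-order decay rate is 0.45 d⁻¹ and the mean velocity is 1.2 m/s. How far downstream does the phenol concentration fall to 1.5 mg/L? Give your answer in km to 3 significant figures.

252 km

From C = C₀·e^(−kt), t = ln(C₀/C)/k = ln(4.47/1.5)/0.45 = 1.092/0.45 = 2.426 d.
Distance = v·t = 1.2 m/s × 2.096e+05 s = 2.516e+05 m = 251.6 km.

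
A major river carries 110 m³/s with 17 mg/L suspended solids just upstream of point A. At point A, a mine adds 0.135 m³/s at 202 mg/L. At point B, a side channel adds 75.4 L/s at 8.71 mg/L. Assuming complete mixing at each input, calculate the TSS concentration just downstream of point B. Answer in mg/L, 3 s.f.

After input A: C = (110·17 + 0.135·202) / 110.1 = 17.23 mg/L.
75.4 L/s = 0.0754 m³/s.
After input B: C = (110.1·17.23 + 0.0754·8.71) / 110.2 = 17.22 mg/L.

17.2 mg/L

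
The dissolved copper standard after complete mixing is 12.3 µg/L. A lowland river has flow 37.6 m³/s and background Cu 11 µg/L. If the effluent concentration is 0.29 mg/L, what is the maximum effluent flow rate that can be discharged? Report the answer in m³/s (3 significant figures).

0.176 m³/s

11 µg/L = 0.011 mg/L.
12.3 µg/L = 0.0123 mg/L.
Mass balance at complete mixing: C_std·(Q_w + Q_r) = Q_w·C_e + Q_r·C_b.
Rearranging, Q_w = Q_r·(C_std − C_b)/(C_e − C_std) = 37.6·(0.0123 − 0.011) / (0.29 − 0.0123) = 0.176 m³/s.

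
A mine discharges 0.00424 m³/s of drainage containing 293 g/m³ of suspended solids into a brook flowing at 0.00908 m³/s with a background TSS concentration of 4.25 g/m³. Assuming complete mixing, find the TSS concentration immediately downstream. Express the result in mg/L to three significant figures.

Flow-weighted mixing gives C = (0.00424·293 + 0.00908·4.25) / (0.00424 + 0.00908) = 1.281/0.01332 = 96.16 mg/L.

96.2 mg/L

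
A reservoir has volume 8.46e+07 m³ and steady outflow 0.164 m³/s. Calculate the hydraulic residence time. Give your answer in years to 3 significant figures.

16.3 yr

Q = 0.164 m³/s × 3.156e+07 s/yr = 5.175e+06 m³/yr.
Hydraulic residence time τ = V/Q = 8.46e+07/5.175e+06 = 16.35 yr.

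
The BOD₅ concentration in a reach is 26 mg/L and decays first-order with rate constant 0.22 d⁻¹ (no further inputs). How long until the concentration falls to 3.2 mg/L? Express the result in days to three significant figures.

t = ln(C₀/C)/k = ln(26/3.2)/0.22 = 2.095/0.22 = 9.522 d.

9.52 d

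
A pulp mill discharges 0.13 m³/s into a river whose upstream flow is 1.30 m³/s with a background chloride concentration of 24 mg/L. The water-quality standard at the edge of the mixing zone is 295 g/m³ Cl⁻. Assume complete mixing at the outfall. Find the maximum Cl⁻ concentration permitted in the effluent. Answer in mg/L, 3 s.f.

3000 mg/L

Mass balance: 295·1.43 = 0.13·Cₑ + 1.3·24.
Cₑ = (421.9 − 31.2) / 0.13 = 3005 mg/L.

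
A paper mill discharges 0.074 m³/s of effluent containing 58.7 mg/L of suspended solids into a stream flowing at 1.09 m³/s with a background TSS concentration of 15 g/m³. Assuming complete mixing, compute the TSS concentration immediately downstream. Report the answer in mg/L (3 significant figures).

17.8 mg/L

Flow-weighted mixing gives C = (0.074·58.7 + 1.09·15) / (0.074 + 1.09) = 20.69/1.164 = 17.78 mg/L.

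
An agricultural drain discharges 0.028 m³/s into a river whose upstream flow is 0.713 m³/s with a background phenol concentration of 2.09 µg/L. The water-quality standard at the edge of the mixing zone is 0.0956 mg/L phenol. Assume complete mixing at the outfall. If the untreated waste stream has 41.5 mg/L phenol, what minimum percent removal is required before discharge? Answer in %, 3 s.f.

2.09 µg/L = 0.00209 mg/L.
Mass balance: 0.0956·0.741 = 0.028·Cₑ + 0.713·0.00209.
Cₑ = (0.07084 − 0.00149) / 0.028 = 2.477 mg/L.
Required removal = 1 − 2.477/41.5 = 94.03 %.

94.0 %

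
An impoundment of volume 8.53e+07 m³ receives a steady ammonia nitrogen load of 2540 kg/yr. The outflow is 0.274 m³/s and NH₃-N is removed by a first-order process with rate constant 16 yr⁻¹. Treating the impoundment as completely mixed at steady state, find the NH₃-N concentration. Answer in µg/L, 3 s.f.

1.85 µg/L

Outflow Q = 0.274 m³/s × 3.156e+07 s/yr = 8.647e+06 m³/yr.
Steady-state CSTR mass balance: W = Q·C + k·V·C, so C = W/(Q + kV).
Q + kV = 8.647e+06 + 16·8.53e+07 = 1.373e+09 m³/yr.
C = 2540/1.373e+09 = 1.849e-06 kg/m³ = 0.001849 mg/L = 1.849 µg/L.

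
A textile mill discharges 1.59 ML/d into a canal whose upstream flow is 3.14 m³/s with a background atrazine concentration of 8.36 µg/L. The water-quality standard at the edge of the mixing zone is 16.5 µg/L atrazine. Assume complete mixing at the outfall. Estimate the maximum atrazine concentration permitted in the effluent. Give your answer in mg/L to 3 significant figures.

1.41 mg/L

1.59 ML/d = 0.0184 m³/s.
8.36 µg/L = 0.00836 mg/L.
16.5 µg/L = 0.0165 mg/L.
Mass balance: 0.0165·3.158 = 0.0184·Cₑ + 3.14·0.00836.
Cₑ = (0.05211 − 0.02625) / 0.0184 = 1.405 mg/L.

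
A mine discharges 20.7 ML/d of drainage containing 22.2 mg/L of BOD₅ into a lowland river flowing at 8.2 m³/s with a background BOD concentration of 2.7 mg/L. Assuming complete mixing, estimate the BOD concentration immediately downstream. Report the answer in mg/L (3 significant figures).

20.7 ML/d = 0.2396 m³/s.
By mass balance at complete mixing, C = (0.2396·22.2 + 8.2·2.7) / (0.2396 + 8.2) = 27.46/8.44 = 3.254 mg/L.

3.25 mg/L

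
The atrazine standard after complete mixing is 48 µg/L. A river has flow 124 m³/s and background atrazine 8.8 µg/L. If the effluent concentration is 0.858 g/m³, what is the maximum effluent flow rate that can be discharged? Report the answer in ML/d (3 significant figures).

8.8 µg/L = 0.0088 mg/L.
48 µg/L = 0.048 mg/L.
Mass balance at complete mixing: C_std·(Q_w + Q_r) = Q_w·C_e + Q_r·C_b.
Rearranging, Q_w = Q_r·(C_std − C_b)/(C_e − C_std) = 124·(0.048 − 0.0088) / (0.858 − 0.048) = 6.001 m³/s.
= 518.5 ML/d.

518 ML/d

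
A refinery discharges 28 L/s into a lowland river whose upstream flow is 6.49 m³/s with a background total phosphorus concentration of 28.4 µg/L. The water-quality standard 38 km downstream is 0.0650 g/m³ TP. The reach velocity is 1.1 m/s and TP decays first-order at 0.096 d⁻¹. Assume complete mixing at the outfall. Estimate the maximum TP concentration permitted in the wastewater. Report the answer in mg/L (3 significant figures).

9.14 mg/L

28 L/s = 0.028 m³/s.
28.4 µg/L = 0.0284 mg/L.
Travel time to the compliance point: t = 3.8e+04/1.1 = 3.455e+04 s = 0.3998 d; decay factor exp(−0.096·0.3998) = 0.9623.
So the concentration just after mixing may be at most 0.065/0.9623 = 0.06754 mg/L.
Mass balance: 0.06754·6.518 = 0.028·Cₑ + 6.49·0.0284.
Cₑ = (0.4402 − 0.1843) / 0.028 = 9.14 mg/L.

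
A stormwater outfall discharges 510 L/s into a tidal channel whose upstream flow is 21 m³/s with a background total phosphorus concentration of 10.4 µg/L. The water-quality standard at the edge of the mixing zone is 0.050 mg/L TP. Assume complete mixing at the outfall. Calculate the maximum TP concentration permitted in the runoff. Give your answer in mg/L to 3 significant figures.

1.68 mg/L

510 L/s = 0.51 m³/s.
10.4 µg/L = 0.0104 mg/L.
Mass balance: 0.05·21.51 = 0.51·Cₑ + 21·0.0104.
Cₑ = (1.076 − 0.2184) / 0.51 = 1.681 mg/L.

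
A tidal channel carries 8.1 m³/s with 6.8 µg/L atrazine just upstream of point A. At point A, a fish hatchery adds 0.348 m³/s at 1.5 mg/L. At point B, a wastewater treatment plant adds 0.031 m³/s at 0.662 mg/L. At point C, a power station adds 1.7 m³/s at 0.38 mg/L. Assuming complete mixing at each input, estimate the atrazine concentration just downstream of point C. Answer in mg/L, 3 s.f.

6.8 µg/L = 0.0068 mg/L.
After input A: C = (8.1·0.0068 + 0.348·1.5) / 8.448 = 0.06831 mg/L.
After input B: C = (8.448·0.06831 + 0.031·0.662) / 8.479 = 0.07048 mg/L.
After input C: C = (8.479·0.07048 + 1.7·0.38) / 10.18 = 0.1222 mg/L.

0.122 mg/L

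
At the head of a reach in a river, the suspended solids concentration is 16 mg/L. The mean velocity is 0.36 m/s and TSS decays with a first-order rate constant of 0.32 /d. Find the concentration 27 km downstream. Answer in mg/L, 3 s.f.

12.1 mg/L

Travel time t = 27 km / 0.36 m/s = 2.7e+04/0.36 = 7.5e+04 s = 0.8681 d.
First-order decay: C = 16·exp(−0.32·0.8681) = 16·0.7575 = 12.12 mg/L.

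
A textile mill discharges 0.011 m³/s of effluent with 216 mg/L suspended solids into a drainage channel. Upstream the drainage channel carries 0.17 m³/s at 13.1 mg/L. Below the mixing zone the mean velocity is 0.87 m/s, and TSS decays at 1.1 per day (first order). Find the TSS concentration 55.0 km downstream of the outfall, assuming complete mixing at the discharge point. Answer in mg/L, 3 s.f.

11.4 mg/L

After complete mixing, C₀ = (0.011·216 + 0.17·13.1) / 0.181 = 25.43 mg/L.
Travel time t = 5.5e+04 m / 0.87 m/s = 6.322e+04 s = 0.7317 d.
C = 25.43·exp(−1.1·0.7317) = 25.43·0.4471 = 11.37 mg/L.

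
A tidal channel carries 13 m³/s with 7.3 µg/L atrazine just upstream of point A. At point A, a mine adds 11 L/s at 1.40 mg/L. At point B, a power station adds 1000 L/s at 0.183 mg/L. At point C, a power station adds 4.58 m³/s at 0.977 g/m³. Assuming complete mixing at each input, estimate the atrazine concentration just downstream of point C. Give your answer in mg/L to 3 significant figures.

0.256 mg/L

7.3 µg/L = 0.0073 mg/L.
11 L/s = 0.011 m³/s.
After input A: C = (13·0.0073 + 0.011·1.4) / 13.01 = 0.008477 mg/L.
1000 L/s = 1 m³/s.
After input B: C = (13.01·0.008477 + 1·0.183) / 14.01 = 0.02093 mg/L.
After input C: C = (14.01·0.02093 + 4.58·0.977) / 18.59 = 0.2565 mg/L.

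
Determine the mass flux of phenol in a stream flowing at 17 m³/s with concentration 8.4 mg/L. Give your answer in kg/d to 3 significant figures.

12300 kg/d

Mass flux = Q·C = 17 m³/s × 8.4 g/m³ = 142.8 g/s.
= 142.8 g/s × 86.4 = 1.234e+04 kg/d.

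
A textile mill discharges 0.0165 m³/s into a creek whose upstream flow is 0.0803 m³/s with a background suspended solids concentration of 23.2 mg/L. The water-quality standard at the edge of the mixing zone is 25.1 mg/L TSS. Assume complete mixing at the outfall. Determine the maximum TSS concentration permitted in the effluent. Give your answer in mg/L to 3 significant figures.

Mass balance: 25.1·0.0968 = 0.0165·Cₑ + 0.0803·23.2.
Cₑ = (2.43 − 1.863) / 0.0165 = 34.35 mg/L.

34.3 mg/L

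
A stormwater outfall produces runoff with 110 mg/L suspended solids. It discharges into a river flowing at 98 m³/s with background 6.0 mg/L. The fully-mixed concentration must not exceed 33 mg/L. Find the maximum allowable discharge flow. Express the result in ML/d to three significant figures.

Mass balance at complete mixing: C_std·(Q_w + Q_r) = Q_w·C_e + Q_r·C_b.
Rearranging, Q_w = Q_r·(C_std − C_b)/(C_e − C_std) = 98·(33 − 6) / (110 − 33) = 34.36 m³/s.
= 2969 ML/d.

2970 ML/d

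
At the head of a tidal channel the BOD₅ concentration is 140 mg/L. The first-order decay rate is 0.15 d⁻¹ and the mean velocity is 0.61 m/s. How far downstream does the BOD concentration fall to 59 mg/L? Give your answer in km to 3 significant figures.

From C = C₀·e^(−kt), t = ln(C₀/C)/k = ln(140/59)/0.15 = 0.8641/0.15 = 5.761 d.
Distance = v·t = 0.61 m/s × 4.977e+05 s = 3.036e+05 m = 303.6 km.

304 km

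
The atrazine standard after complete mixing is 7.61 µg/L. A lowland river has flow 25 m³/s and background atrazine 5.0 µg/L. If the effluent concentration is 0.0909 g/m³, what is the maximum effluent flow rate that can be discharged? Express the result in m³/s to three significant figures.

5.0 µg/L = 0.005 mg/L.
7.61 µg/L = 0.00761 mg/L.
Mass balance at complete mixing: C_std·(Q_w + Q_r) = Q_w·C_e + Q_r·C_b.
Rearranging, Q_w = Q_r·(C_std − C_b)/(C_e − C_std) = 25·(0.00761 − 0.005) / (0.0909 − 0.00761) = 0.7834 m³/s.

0.783 m³/s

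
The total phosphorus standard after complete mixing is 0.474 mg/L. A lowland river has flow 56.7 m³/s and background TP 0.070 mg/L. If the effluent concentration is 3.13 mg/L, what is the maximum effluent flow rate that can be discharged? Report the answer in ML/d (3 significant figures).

Mass balance at complete mixing: C_std·(Q_w + Q_r) = Q_w·C_e + Q_r·C_b.
Rearranging, Q_w = Q_r·(C_std − C_b)/(C_e − C_std) = 56.7·(0.474 − 0.07) / (3.13 − 0.474) = 8.625 m³/s.
= 745.2 ML/d.

745 ML/d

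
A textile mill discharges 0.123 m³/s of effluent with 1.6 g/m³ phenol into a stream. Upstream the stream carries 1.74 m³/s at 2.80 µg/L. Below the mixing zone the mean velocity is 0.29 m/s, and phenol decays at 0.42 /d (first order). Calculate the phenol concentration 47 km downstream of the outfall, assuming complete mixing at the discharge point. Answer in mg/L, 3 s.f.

0.0492 mg/L

2.80 µg/L = 0.0028 mg/L.
After complete mixing, C₀ = (0.123·1.6 + 1.74·0.0028) / 1.863 = 0.1083 mg/L.
Travel time t = 4.7e+04 m / 0.29 m/s = 1.621e+05 s = 1.876 d.
C = 0.1083·exp(−0.42·1.876) = 0.1083·0.4548 = 0.04924 mg/L.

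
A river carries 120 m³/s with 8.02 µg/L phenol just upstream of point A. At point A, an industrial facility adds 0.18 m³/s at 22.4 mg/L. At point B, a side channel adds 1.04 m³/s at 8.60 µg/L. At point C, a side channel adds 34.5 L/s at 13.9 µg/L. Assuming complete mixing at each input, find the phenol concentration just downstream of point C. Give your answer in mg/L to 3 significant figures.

8.02 µg/L = 0.00802 mg/L.
After input A: C = (120·0.00802 + 0.18·22.4) / 120.2 = 0.04156 mg/L.
8.60 µg/L = 0.0086 mg/L.
After input B: C = (120.2·0.04156 + 1.04·0.0086) / 121.2 = 0.04127 mg/L.
34.5 L/s = 0.0345 m³/s.
13.9 µg/L = 0.0139 mg/L.
After input C: C = (121.2·0.04127 + 0.0345·0.0139) / 121.3 = 0.04127 mg/L.

0.0413 mg/L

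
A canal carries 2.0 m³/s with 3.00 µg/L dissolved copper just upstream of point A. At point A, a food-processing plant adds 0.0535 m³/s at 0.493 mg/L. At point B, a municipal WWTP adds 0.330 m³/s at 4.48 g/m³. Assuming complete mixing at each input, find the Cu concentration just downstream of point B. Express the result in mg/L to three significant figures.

0.634 mg/L

3.00 µg/L = 0.003 mg/L.
After input A: C = (2·0.003 + 0.0535·0.493) / 2.054 = 0.01577 mg/L.
After input B: C = (2.054·0.01577 + 0.33·4.48) / 2.384 = 0.6338 mg/L.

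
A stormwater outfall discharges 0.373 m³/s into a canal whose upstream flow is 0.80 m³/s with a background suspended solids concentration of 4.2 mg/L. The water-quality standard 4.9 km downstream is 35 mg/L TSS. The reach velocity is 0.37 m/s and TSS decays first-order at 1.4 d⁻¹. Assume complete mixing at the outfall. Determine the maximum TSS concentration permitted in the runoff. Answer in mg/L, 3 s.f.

Travel time to the compliance point: t = 4900/0.37 = 1.324e+04 s = 0.1533 d; decay factor exp(−1.4·0.1533) = 0.8069.
So the concentration just after mixing may be at most 35/0.8069 = 43.38 mg/L.
Mass balance: 43.38·1.173 = 0.373·Cₑ + 0.8·4.2.
Cₑ = (50.88 − 3.36) / 0.373 = 127.4 mg/L.

127 mg/L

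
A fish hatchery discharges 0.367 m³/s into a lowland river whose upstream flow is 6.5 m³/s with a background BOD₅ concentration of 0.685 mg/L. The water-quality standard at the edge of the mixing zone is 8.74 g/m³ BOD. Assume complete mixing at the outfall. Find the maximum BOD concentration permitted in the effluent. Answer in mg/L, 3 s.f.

Mass balance: 8.74·6.867 = 0.367·Cₑ + 6.5·0.685.
Cₑ = (60.02 − 4.453) / 0.367 = 151.4 mg/L.

151 mg/L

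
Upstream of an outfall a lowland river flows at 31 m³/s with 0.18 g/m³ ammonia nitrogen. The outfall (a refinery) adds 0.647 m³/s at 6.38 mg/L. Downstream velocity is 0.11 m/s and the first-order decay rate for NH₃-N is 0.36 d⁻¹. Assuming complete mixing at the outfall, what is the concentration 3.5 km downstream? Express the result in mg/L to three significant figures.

After complete mixing, C₀ = (0.647·6.38 + 31·0.18) / 31.65 = 0.3068 mg/L.
Travel time t = 3500 m / 0.11 m/s = 3.182e+04 s = 0.3683 d.
C = 0.3068·exp(−0.36·0.3683) = 0.3068·0.8758 = 0.2687 mg/L.

0.269 mg/L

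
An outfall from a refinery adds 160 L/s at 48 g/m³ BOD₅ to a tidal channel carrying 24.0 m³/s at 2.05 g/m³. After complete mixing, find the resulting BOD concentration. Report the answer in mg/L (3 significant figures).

160 L/s = 0.16 m³/s.
By mass balance at complete mixing, C = (0.16·48 + 24·2.05) / (0.16 + 24) = 56.88/24.16 = 2.354 mg/L.

2.35 mg/L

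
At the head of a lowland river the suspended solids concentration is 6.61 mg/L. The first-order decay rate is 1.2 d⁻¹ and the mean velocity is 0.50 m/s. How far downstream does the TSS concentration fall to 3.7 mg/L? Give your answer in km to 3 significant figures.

20.9 km

From C = C₀·e^(−kt), t = ln(C₀/C)/k = ln(6.61/3.7)/1.2 = 0.5803/1.2 = 0.4835 d.
Distance = v·t = 0.50 m/s × 4.178e+04 s = 2.089e+04 m = 20.89 km.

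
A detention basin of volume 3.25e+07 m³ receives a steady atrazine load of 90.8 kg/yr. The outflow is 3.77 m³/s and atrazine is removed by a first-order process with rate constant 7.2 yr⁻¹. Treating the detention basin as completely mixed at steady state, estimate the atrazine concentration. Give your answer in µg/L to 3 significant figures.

0.257 µg/L

Outflow Q = 3.77 m³/s × 3.156e+07 s/yr = 1.19e+08 m³/yr.
Steady-state CSTR mass balance: W = Q·C + k·V·C, so C = W/(Q + kV).
Q + kV = 1.19e+08 + 7.2·3.25e+07 = 3.53e+08 m³/yr.
C = 90.8/3.53e+08 = 2.572e-07 kg/m³ = 0.0002572 mg/L = 0.2572 µg/L.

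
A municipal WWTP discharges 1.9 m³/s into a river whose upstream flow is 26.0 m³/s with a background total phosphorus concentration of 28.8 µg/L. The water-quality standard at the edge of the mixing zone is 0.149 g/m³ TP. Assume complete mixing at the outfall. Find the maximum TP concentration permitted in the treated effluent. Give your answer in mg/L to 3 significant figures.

1.79 mg/L

28.8 µg/L = 0.0288 mg/L.
Mass balance: 0.149·27.9 = 1.9·Cₑ + 26·0.0288.
Cₑ = (4.157 − 0.7488) / 1.9 = 1.794 mg/L.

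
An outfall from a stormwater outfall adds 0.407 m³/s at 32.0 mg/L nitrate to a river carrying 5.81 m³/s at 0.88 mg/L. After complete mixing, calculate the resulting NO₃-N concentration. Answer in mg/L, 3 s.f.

Flow-weighted mixing gives C = (0.407·32 + 5.81·0.88) / (0.407 + 5.81) = 18.14/6.217 = 2.917 mg/L.

2.92 mg/L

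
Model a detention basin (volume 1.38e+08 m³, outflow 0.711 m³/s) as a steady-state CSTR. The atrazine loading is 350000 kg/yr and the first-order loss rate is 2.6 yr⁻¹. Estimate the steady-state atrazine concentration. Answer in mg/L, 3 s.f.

Outflow Q = 0.711 m³/s × 3.156e+07 s/yr = 2.244e+07 m³/yr.
Steady-state CSTR mass balance: W = Q·C + k·V·C, so C = W/(Q + kV).
Q + kV = 2.244e+07 + 2.6·1.38e+08 = 3.812e+08 m³/yr.
C = 350000/3.812e+08 = 0.0009181 kg/m³ = 0.9181 mg/L.

0.918 mg/L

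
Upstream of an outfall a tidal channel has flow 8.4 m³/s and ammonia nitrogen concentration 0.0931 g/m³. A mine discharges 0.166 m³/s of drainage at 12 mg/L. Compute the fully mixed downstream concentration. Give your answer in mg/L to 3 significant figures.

Flow-weighted mixing gives C = (0.166·12 + 8.4·0.0931) / (0.166 + 8.4) = 2.774/8.566 = 0.3238 mg/L.

0.324 mg/L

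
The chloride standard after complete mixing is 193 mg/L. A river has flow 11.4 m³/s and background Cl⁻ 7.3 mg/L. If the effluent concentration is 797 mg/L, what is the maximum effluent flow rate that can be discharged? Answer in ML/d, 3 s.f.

Mass balance at complete mixing: C_std·(Q_w + Q_r) = Q_w·C_e + Q_r·C_b.
Rearranging, Q_w = Q_r·(C_std − C_b)/(C_e − C_std) = 11.4·(193 − 7.3) / (797 − 193) = 3.505 m³/s.
= 302.8 ML/d.

303 ML/d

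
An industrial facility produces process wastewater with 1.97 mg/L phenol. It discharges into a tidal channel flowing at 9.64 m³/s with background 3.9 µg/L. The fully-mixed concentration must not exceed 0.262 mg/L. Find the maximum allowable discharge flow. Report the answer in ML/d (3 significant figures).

126 ML/d

3.9 µg/L = 0.0039 mg/L.
Mass balance at complete mixing: C_std·(Q_w + Q_r) = Q_w·C_e + Q_r·C_b.
Rearranging, Q_w = Q_r·(C_std − C_b)/(C_e − C_std) = 9.64·(0.262 − 0.0039) / (1.97 − 0.262) = 1.457 m³/s.
= 125.9 ML/d.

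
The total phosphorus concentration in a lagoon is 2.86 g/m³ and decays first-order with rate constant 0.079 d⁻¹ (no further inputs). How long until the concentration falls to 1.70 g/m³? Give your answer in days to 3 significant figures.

t = ln(C₀/C)/k = ln(2.86/1.70)/0.079 = 0.5202/0.079 = 6.585 d.

6.58 d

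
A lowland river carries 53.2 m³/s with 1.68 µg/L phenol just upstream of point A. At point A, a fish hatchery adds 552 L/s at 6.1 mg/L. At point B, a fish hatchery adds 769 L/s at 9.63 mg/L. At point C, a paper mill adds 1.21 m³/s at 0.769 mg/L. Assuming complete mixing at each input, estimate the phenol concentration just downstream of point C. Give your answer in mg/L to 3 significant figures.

1.68 µg/L = 0.00168 mg/L.
552 L/s = 0.552 m³/s.
After input A: C = (53.2·0.00168 + 0.552·6.1) / 53.75 = 0.06431 mg/L.
769 L/s = 0.769 m³/s.
After input B: C = (53.75·0.06431 + 0.769·9.63) / 54.52 = 0.1992 mg/L.
After input C: C = (54.52·0.1992 + 1.21·0.769) / 55.73 = 0.2116 mg/L.

0.212 mg/L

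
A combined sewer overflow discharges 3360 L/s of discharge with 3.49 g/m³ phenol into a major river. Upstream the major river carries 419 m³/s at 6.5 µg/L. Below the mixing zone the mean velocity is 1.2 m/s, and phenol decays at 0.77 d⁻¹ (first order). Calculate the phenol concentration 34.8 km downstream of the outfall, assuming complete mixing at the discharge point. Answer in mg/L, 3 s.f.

3360 L/s = 3.36 m³/s.
6.5 µg/L = 0.0065 mg/L.
After complete mixing, C₀ = (3.36·3.49 + 419·0.0065) / 422.4 = 0.03421 mg/L.
Travel time t = 3.48e+04 m / 1.2 m/s = 2.9e+04 s = 0.3356 d.
C = 0.03421·exp(−0.77·0.3356) = 0.03421·0.7722 = 0.02642 mg/L.

0.0264 mg/L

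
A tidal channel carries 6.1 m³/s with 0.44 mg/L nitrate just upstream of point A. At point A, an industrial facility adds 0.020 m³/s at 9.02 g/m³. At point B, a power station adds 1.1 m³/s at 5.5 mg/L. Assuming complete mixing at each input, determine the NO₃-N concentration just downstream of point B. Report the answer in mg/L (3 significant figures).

After input A: C = (6.1·0.44 + 0.02·9.02) / 6.12 = 0.468 mg/L.
After input B: C = (6.12·0.468 + 1.1·5.5) / 7.22 = 1.235 mg/L.

1.23 mg/L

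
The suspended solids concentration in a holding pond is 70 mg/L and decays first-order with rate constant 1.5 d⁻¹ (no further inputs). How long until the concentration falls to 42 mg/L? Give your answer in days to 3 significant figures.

t = ln(C₀/C)/k = ln(70/42)/1.5 = 0.5108/1.5 = 0.3406 d.

0.341 d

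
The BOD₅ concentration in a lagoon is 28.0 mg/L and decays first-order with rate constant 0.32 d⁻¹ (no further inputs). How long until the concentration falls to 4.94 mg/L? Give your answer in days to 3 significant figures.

5.42 d

t = ln(C₀/C)/k = ln(28.0/4.94)/0.32 = 1.735/0.32 = 5.421 d.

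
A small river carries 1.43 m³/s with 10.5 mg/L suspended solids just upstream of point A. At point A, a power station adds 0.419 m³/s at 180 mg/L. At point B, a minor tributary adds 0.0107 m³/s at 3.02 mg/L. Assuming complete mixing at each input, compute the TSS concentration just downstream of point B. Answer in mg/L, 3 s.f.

After input A: C = (1.43·10.5 + 0.419·180) / 1.849 = 48.91 mg/L.
After input B: C = (1.849·48.91 + 0.0107·3.02) / 1.86 = 48.65 mg/L.

48.6 mg/L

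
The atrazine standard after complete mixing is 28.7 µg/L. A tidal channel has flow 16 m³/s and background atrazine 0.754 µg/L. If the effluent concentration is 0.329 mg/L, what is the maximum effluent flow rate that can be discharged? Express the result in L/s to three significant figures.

1490 L/s

0.754 µg/L = 0.000754 mg/L.
28.7 µg/L = 0.0287 mg/L.
Mass balance at complete mixing: C_std·(Q_w + Q_r) = Q_w·C_e + Q_r·C_b.
Rearranging, Q_w = Q_r·(C_std − C_b)/(C_e − C_std) = 16·(0.0287 − 0.000754) / (0.329 − 0.0287) = 1.489 m³/s.
= 1489 L/s.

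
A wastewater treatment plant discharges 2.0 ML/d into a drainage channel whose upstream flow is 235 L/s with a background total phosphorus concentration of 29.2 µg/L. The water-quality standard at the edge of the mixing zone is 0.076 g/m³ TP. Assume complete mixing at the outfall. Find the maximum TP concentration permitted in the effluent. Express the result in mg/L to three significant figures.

0.551 mg/L

2.0 ML/d = 0.02315 m³/s.
235 L/s = 0.235 m³/s.
29.2 µg/L = 0.0292 mg/L.
Mass balance: 0.076·0.2581 = 0.02315·Cₑ + 0.235·0.0292.
Cₑ = (0.01962 − 0.006862) / 0.02315 = 0.5511 mg/L.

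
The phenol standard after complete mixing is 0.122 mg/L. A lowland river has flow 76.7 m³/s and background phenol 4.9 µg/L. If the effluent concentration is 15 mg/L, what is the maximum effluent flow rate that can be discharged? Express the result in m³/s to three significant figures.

4.9 µg/L = 0.0049 mg/L.
Mass balance at complete mixing: C_std·(Q_w + Q_r) = Q_w·C_e + Q_r·C_b.
Rearranging, Q_w = Q_r·(C_std − C_b)/(C_e − C_std) = 76.7·(0.122 − 0.0049) / (15 − 0.122) = 0.6037 m³/s.

0.604 m³/s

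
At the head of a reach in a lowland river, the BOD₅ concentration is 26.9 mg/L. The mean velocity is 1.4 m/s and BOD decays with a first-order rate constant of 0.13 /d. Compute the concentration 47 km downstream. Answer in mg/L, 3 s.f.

Travel time t = 47 km / 1.4 m/s = 4.7e+04/1.4 = 3.357e+04 s = 0.3886 d.
First-order decay: C = 26.9·exp(−0.13·0.3886) = 26.9·0.9507 = 25.57 mg/L.

25.6 mg/L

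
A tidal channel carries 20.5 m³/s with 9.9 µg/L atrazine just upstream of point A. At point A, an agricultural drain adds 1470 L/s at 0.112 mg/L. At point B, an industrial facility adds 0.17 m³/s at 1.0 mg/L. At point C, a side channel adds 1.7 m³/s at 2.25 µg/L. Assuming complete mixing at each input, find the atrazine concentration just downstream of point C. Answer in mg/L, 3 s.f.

9.9 µg/L = 0.0099 mg/L.
1470 L/s = 1.47 m³/s.
After input A: C = (20.5·0.0099 + 1.47·0.112) / 21.97 = 0.01673 mg/L.
After input B: C = (21.97·0.01673 + 0.17·1) / 22.14 = 0.02428 mg/L.
2.25 µg/L = 0.00225 mg/L.
After input C: C = (22.14·0.02428 + 1.7·0.00225) / 23.84 = 0.02271 mg/L.

0.0227 mg/L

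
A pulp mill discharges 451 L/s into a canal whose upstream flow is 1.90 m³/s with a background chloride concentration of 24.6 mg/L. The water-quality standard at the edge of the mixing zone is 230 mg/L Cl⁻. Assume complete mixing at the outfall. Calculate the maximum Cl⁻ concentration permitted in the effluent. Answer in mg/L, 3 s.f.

451 L/s = 0.451 m³/s.
Mass balance: 230·2.351 = 0.451·Cₑ + 1.9·24.6.
Cₑ = (540.7 − 46.74) / 0.451 = 1095 mg/L.

1100 mg/L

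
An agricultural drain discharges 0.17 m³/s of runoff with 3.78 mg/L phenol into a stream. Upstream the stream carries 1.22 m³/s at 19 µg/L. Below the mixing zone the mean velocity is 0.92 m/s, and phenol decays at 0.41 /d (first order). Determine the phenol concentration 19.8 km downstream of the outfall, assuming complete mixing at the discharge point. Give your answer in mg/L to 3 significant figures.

19 µg/L = 0.019 mg/L.
After complete mixing, C₀ = (0.17·3.78 + 1.22·0.019) / 1.39 = 0.479 mg/L.
Travel time t = 1.98e+04 m / 0.92 m/s = 2.152e+04 s = 0.2491 d.
C = 0.479·exp(−0.41·0.2491) = 0.479·0.9029 = 0.4325 mg/L.

0.432 mg/L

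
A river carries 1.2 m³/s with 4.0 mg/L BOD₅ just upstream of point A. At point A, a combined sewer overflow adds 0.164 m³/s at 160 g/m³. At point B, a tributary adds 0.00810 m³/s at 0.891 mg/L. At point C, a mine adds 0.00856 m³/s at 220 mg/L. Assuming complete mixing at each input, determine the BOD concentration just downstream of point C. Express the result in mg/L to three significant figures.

23.9 mg/L

After input A: C = (1.2·4 + 0.164·160) / 1.364 = 22.76 mg/L.
After input B: C = (1.364·22.76 + 0.0081·0.891) / 1.372 = 22.63 mg/L.
After input C: C = (1.372·22.63 + 0.00856·220) / 1.381 = 23.85 mg/L.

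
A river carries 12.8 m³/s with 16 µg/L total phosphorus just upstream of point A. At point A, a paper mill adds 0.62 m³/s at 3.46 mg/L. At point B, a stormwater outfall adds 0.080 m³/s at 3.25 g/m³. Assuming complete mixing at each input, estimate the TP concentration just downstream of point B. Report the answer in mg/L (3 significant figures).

0.193 mg/L

16 µg/L = 0.016 mg/L.
After input A: C = (12.8·0.016 + 0.62·3.46) / 13.42 = 0.1751 mg/L.
After input B: C = (13.42·0.1751 + 0.08·3.25) / 13.5 = 0.1933 mg/L.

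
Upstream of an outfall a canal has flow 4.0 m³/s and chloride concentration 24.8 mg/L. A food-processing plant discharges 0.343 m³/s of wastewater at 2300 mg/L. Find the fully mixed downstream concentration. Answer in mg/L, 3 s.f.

Conservation of mass across the mixing zone: C = (0.343·2300 + 4·24.8) / (0.343 + 4) = 888.1/4.343 = 204.5 mg/L.

204 mg/L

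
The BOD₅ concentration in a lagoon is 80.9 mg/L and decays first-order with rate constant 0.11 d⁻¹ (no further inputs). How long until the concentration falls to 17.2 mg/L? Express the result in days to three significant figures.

14.1 d

t = ln(C₀/C)/k = ln(80.9/17.2)/0.11 = 1.548/0.11 = 14.08 d.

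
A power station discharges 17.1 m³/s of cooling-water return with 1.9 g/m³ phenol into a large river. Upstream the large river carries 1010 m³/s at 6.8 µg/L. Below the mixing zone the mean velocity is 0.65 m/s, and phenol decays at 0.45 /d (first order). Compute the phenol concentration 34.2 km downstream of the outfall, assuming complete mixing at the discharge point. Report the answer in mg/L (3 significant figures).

0.0291 mg/L

6.8 µg/L = 0.0068 mg/L.
After complete mixing, C₀ = (17.1·1.9 + 1010·0.0068) / 1027 = 0.03832 mg/L.
Travel time t = 3.42e+04 m / 0.65 m/s = 5.262e+04 s = 0.609 d.
C = 0.03832·exp(−0.45·0.609) = 0.03832·0.7603 = 0.02913 mg/L.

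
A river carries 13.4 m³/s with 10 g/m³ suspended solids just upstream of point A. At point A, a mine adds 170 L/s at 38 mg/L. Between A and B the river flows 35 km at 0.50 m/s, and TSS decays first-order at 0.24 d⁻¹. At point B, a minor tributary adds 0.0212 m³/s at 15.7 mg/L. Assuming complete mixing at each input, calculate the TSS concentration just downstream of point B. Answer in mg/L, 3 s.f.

170 L/s = 0.17 m³/s.
After input A: C = (13.4·10 + 0.17·38) / 13.57 = 10.35 mg/L.
Over the 35 km reach to input B (t = 7e+04 s = 0.8102 d), decay gives C = 10.35·exp(−0.24·0.8102) = 8.522 mg/L.
After input B: C = (13.57·8.522 + 0.0212·15.7) / 13.59 = 8.533 mg/L.

8.53 mg/L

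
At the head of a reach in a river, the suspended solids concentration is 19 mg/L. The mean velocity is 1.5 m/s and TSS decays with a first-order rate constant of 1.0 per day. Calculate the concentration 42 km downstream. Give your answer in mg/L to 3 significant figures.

13.7 mg/L

Travel time t = 42 km / 1.5 m/s = 4.2e+04/1.5 = 2.8e+04 s = 0.3241 d.
First-order decay: C = 19·exp(−1.0·0.3241) = 19·0.7232 = 13.74 mg/L.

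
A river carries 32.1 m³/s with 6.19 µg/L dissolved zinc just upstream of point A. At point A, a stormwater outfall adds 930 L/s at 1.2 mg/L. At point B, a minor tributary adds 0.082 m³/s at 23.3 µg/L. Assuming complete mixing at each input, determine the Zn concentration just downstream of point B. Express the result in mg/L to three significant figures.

6.19 µg/L = 0.00619 mg/L.
930 L/s = 0.93 m³/s.
After input A: C = (32.1·0.00619 + 0.93·1.2) / 33.03 = 0.0398 mg/L.
23.3 µg/L = 0.0233 mg/L.
After input B: C = (33.03·0.0398 + 0.082·0.0233) / 33.11 = 0.03976 mg/L.

0.0398 mg/L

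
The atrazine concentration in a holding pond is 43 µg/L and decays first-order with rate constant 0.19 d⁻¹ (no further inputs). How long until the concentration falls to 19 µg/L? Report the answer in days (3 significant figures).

4.30 d

t = ln(C₀/C)/k = ln(43/19)/0.19 = 0.8168/0.19 = 4.299 d.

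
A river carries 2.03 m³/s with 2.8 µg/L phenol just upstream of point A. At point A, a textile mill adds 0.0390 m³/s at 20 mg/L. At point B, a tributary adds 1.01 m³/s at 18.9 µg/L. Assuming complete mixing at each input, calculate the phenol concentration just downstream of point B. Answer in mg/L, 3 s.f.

0.261 mg/L

2.8 µg/L = 0.0028 mg/L.
After input A: C = (2.03·0.0028 + 0.039·20) / 2.069 = 0.3797 mg/L.
18.9 µg/L = 0.0189 mg/L.
After input B: C = (2.069·0.3797 + 1.01·0.0189) / 3.079 = 0.2614 mg/L.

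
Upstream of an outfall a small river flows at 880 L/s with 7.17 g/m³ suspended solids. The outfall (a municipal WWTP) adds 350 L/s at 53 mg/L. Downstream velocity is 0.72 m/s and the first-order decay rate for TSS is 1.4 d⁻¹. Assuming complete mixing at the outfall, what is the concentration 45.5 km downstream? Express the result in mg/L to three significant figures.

7.26 mg/L

350 L/s = 0.35 m³/s.
880 L/s = 0.88 m³/s.
After complete mixing, C₀ = (0.35·53 + 0.88·7.17) / 1.23 = 20.21 mg/L.
Travel time t = 4.55e+04 m / 0.72 m/s = 6.319e+04 s = 0.7314 d.
C = 20.21·exp(−1.4·0.7314) = 20.21·0.3592 = 7.259 mg/L.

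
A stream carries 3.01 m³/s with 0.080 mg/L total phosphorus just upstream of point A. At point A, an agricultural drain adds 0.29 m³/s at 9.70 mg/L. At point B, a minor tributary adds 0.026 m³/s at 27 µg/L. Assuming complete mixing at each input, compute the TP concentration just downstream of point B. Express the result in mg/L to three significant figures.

After input A: C = (3.01·0.08 + 0.29·9.7) / 3.3 = 0.9254 mg/L.
27 µg/L = 0.027 mg/L.
After input B: C = (3.3·0.9254 + 0.026·0.027) / 3.326 = 0.9184 mg/L.

0.918 mg/L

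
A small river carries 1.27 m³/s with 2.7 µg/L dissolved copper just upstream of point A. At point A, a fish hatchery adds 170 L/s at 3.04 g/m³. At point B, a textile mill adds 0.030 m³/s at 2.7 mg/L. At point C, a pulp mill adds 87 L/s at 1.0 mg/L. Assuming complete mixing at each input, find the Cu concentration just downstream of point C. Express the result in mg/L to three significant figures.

2.7 µg/L = 0.0027 mg/L.
170 L/s = 0.17 m³/s.
After input A: C = (1.27·0.0027 + 0.17·3.04) / 1.44 = 0.3613 mg/L.
After input B: C = (1.44·0.3613 + 0.03·2.7) / 1.47 = 0.409 mg/L.
87 L/s = 0.087 m³/s.
After input C: C = (1.47·0.409 + 0.087·1) / 1.557 = 0.442 mg/L.

0.442 mg/L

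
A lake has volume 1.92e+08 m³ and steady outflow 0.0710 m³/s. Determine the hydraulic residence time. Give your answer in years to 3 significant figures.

Q = 0.0710 m³/s × 3.156e+07 s/yr = 2.241e+06 m³/yr.
Hydraulic residence time τ = V/Q = 1.92e+08/2.241e+06 = 85.69 yr.

85.7 yr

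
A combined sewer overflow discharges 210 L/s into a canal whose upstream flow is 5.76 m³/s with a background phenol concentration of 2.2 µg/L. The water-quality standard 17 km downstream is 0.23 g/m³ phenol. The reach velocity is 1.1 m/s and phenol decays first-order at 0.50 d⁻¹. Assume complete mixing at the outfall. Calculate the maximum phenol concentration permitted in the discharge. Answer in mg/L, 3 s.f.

210 L/s = 0.21 m³/s.
2.2 µg/L = 0.0022 mg/L.
Travel time to the compliance point: t = 1.7e+04/1.1 = 1.545e+04 s = 0.1789 d; decay factor exp(−0.50·0.1789) = 0.9144.
So the concentration just after mixing may be at most 0.23/0.9144 = 0.2515 mg/L.
Mass balance: 0.2515·5.97 = 0.21·Cₑ + 5.76·0.0022.
Cₑ = (1.502 − 0.01267) / 0.21 = 7.09 mg/L.

7.09 mg/L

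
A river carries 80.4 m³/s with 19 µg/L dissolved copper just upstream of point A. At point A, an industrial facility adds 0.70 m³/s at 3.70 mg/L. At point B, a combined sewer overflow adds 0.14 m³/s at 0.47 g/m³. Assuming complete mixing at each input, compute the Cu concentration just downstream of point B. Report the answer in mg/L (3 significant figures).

19 µg/L = 0.019 mg/L.
After input A: C = (80.4·0.019 + 0.7·3.7) / 81.1 = 0.05077 mg/L.
After input B: C = (81.1·0.05077 + 0.14·0.47) / 81.24 = 0.05149 mg/L.

0.0515 mg/L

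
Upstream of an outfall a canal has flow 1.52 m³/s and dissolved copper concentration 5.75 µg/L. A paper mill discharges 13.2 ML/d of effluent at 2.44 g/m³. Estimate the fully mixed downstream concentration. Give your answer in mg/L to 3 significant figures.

0.228 mg/L

13.2 ML/d = 0.1528 m³/s.
5.75 µg/L = 0.00575 mg/L.
By mass balance at complete mixing, C = (0.1528·2.44 + 1.52·0.00575) / (0.1528 + 1.52) = 0.3815/1.673 = 0.2281 mg/L.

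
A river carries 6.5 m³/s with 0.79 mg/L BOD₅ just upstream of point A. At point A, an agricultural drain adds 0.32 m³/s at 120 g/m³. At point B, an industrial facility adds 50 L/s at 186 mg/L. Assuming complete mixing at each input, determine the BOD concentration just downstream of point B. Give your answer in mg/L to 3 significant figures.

7.69 mg/L

After input A: C = (6.5·0.79 + 0.32·120) / 6.82 = 6.383 mg/L.
50 L/s = 0.05 m³/s.
After input B: C = (6.82·6.383 + 0.05·186) / 6.87 = 7.691 mg/L.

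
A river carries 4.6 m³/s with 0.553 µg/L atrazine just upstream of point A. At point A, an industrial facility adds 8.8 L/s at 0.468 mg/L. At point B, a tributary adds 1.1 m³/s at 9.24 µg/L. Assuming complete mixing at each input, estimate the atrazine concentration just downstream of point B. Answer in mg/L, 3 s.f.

0.553 µg/L = 0.000553 mg/L.
8.8 L/s = 0.0088 m³/s.
After input A: C = (4.6·0.000553 + 0.0088·0.468) / 4.609 = 0.001446 mg/L.
9.24 µg/L = 0.00924 mg/L.
After input B: C = (4.609·0.001446 + 1.1·0.00924) / 5.709 = 0.002947 mg/L.

0.00295 mg/L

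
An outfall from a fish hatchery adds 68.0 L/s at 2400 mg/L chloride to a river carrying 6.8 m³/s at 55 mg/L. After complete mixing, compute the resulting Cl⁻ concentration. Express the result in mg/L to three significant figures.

68.0 L/s = 0.068 m³/s.
Conservation of mass across the mixing zone: C = (0.068·2400 + 6.8·55) / (0.068 + 6.8) = 537.2/6.868 = 78.22 mg/L.

78.2 mg/L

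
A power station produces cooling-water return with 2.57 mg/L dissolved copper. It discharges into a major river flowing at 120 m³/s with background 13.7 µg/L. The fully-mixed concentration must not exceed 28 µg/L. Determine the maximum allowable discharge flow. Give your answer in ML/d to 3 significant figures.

58.3 ML/d

13.7 µg/L = 0.0137 mg/L.
28 µg/L = 0.028 mg/L.
Mass balance at complete mixing: C_std·(Q_w + Q_r) = Q_w·C_e + Q_r·C_b.
Rearranging, Q_w = Q_r·(C_std − C_b)/(C_e − C_std) = 120·(0.028 − 0.0137) / (2.57 − 0.028) = 0.6751 m³/s.
= 58.33 ML/d.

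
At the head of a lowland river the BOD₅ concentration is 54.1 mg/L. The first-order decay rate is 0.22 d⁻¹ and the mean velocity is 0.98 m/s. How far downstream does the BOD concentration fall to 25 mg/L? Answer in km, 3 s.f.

From C = C₀·e^(−kt), t = ln(C₀/C)/k = ln(54.1/25)/0.22 = 0.772/0.22 = 3.509 d.
Distance = v·t = 0.98 m/s × 3.032e+05 s = 2.971e+05 m = 297.1 km.

297 km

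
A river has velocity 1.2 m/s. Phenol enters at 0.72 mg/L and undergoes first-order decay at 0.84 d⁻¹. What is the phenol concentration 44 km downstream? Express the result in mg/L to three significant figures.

Travel time t = 44 km / 1.2 m/s = 4.4e+04/1.2 = 3.667e+04 s = 0.4244 d.
First-order decay: C = 0.72·exp(−0.84·0.4244) = 0.72·0.7001 = 0.5041 mg/L.

0.504 mg/L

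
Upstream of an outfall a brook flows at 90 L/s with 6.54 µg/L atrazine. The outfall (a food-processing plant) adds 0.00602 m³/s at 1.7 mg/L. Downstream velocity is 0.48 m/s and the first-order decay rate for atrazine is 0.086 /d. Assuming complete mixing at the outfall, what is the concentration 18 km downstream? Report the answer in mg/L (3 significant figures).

90 L/s = 0.09 m³/s.
6.54 µg/L = 0.00654 mg/L.
After complete mixing, C₀ = (0.00602·1.7 + 0.09·0.00654) / 0.09602 = 0.1127 mg/L.
Travel time t = 1.8e+04 m / 0.48 m/s = 3.75e+04 s = 0.434 d.
C = 0.1127·exp(−0.086·0.434) = 0.1127·0.9634 = 0.1086 mg/L.

0.109 mg/L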